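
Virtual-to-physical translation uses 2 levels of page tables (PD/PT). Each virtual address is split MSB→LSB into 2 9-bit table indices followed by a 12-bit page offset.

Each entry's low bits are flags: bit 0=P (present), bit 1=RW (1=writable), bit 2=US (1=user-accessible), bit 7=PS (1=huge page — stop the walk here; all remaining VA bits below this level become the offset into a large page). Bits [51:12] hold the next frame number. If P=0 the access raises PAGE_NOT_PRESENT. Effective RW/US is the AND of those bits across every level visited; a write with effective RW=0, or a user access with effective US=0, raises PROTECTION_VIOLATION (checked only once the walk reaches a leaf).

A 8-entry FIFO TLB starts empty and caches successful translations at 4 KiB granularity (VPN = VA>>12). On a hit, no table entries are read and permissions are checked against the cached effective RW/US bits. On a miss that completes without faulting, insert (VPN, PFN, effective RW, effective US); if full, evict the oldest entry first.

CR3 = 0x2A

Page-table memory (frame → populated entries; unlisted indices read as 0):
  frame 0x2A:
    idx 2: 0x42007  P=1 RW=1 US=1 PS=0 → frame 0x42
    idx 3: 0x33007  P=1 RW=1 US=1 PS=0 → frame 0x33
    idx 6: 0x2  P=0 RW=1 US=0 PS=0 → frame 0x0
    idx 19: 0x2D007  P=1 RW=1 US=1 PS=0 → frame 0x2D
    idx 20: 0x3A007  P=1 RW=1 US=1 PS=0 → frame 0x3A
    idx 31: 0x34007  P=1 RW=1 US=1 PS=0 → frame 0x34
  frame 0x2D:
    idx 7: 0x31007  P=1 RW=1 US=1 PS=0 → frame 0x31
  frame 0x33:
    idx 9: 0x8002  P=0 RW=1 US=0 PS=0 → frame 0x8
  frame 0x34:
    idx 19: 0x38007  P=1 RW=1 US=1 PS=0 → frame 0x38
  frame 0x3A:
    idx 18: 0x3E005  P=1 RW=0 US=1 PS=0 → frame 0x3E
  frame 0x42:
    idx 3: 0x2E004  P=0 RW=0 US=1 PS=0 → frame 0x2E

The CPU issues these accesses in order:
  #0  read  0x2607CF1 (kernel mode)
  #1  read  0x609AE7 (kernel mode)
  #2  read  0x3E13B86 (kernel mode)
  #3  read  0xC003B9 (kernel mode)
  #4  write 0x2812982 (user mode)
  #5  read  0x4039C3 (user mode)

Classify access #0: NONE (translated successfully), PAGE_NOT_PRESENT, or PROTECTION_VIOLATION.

Per-access translation:
#0 VA=0x2607CF1 (r,kernel):
  lvl0: tbl 0x2A, slot 19 ⇒ 0x2D007 (P1/RW1/US1/PS0)
  lvl1: tbl 0x2D, slot 7 ⇒ 0x31007 (P1/RW1/US1/PS0)
  → PA=0x31CF1  (2 entries read)
#1 VA=0x609AE7 (r,kernel):
  lvl0: tbl 0x2A, slot 3 ⇒ 0x33007 (P1/RW1/US1/PS0)
  lvl1: tbl 0x33, slot 9 ⇒ 0x8002 (P0/RW1/US0/PS0)
  ⇒ fault: PAGE_NOT_PRESENT  — 2 lookups
#2 VA=0x3E13B86 (r,kernel):
  lvl0: tbl 0x2A, slot 31 ⇒ 0x34007 (P1/RW1/US1/PS0)
  lvl1: tbl 0x34, slot 19 ⇒ 0x38007 (P1/RW1/US1/PS0)
  → PA=0x38B86  (2 entries read)
#3 VA=0xC003B9 (r,kernel):
  lvl0: tbl 0x2A, slot 6 ⇒ 0x2 (P0/RW1/US0/PS0)
  ⇒ fault: PAGE_NOT_PRESENT  — 1 lookups
#4 VA=0x2812982 (w,user):
  lvl0: tbl 0x2A, slot 20 ⇒ 0x3A007 (P1/RW1/US1/PS0)
  lvl1: tbl 0x3A, slot 18 ⇒ 0x3E005 (P1/RW0/US1/PS0)
  ⇒ fault: PROTECTION_VIOLATION  — 2 lookups
#5 VA=0x4039C3 (r,user):
  lvl0: tbl 0x2A, slot 2 ⇒ 0x42007 (P1/RW1/US1/PS0)
  lvl1: tbl 0x42, slot 3 ⇒ 0x2E004 (P0/RW0/US1/PS0)
  ⇒ fault: PAGE_NOT_PRESENT  — 2 lookups

Access #0 fault: NONE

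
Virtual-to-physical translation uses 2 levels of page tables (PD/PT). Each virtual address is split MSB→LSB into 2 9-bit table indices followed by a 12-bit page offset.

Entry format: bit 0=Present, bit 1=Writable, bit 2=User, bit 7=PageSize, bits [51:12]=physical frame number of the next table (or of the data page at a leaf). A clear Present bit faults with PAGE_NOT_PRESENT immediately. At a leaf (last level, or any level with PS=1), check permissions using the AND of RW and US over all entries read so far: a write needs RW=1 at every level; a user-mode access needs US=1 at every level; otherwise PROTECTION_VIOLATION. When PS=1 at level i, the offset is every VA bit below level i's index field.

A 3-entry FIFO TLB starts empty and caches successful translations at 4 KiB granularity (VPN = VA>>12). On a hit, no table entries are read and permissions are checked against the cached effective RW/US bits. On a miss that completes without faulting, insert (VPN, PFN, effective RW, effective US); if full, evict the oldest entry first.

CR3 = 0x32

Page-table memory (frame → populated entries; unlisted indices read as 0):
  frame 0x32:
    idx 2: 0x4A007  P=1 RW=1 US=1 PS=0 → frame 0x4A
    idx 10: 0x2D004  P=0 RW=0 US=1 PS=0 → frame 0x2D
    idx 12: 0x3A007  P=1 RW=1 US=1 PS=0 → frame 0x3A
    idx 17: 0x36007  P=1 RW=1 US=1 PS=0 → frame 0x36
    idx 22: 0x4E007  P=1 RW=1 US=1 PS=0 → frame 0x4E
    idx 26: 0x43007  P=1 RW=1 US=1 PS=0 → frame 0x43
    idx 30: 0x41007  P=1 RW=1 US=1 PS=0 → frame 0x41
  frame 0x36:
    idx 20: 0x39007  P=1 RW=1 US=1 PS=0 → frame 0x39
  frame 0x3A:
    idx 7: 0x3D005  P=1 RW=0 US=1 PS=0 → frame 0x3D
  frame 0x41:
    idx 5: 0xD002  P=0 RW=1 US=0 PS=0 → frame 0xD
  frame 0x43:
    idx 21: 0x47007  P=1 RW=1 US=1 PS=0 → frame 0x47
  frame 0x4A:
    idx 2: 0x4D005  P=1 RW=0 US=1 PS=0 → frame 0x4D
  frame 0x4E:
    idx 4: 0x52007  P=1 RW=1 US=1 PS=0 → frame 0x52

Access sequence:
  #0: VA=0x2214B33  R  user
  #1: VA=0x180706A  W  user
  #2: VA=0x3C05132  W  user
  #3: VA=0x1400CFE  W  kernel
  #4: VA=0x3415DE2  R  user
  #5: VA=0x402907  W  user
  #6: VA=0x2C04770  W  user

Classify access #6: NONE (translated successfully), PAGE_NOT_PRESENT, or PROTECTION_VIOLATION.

Trace:
#0 VA=0x2214B33 (r,user):
  [0] read 0x32 idx=17: raw=0x36007 flags P=1 W=1 U=1 S=0
  [1] read 0x36 idx=20: raw=0x39007 flags P=1 W=1 U=1 S=0
  → PA=0x39B33  (2 entries read)
#1 VA=0x180706A (w,user):
  [0] read 0x32 idx=12: raw=0x3A007 flags P=1 W=1 U=1 S=0
  [1] read 0x3A idx=7: raw=0x3D005 flags P=1 W=0 U=1 S=0
  ⇒ fault: PROTECTION_VIOLATION  — 2 lookups
#2 VA=0x3C05132 (w,user):
  [0] read 0x32 idx=30: raw=0x41007 flags P=1 W=1 U=1 S=0
  [1] read 0x41 idx=5: raw=0xD002 flags P=0 W=1 U=0 S=0
  ⇒ fault: PAGE_NOT_PRESENT  — 2 lookups
#3 VA=0x1400CFE (w,kernel):
  [0] read 0x32 idx=10: raw=0x2D004 flags P=0 W=0 U=1 S=0
  ⇒ fault: PAGE_NOT_PRESENT  — 1 lookups
#4 VA=0x3415DE2 (r,user):
  [0] read 0x32 idx=26: raw=0x43007 flags P=1 W=1 U=1 S=0
  [1] read 0x43 idx=21: raw=0x47007 flags P=1 W=1 U=1 S=0
  → PA=0x47DE2  (2 entries read)
#5 VA=0x402907 (w,user):
  [0] read 0x32 idx=2: raw=0x4A007 flags P=1 W=1 U=1 S=0
  [1] read 0x4A idx=2: raw=0x4D005 flags P=1 W=0 U=1 S=0
  ⇒ fault: PROTECTION_VIOLATION  — 2 lookups
#6 VA=0x2C04770 (w,user):
  [0] read 0x32 idx=22: raw=0x4E007 flags P=1 W=1 U=1 S=0
  [1] read 0x4E idx=4: raw=0x52007 flags P=1 W=1 U=1 S=0
  → PA=0x52770  (2 entries read)

Access #6 fault: NONE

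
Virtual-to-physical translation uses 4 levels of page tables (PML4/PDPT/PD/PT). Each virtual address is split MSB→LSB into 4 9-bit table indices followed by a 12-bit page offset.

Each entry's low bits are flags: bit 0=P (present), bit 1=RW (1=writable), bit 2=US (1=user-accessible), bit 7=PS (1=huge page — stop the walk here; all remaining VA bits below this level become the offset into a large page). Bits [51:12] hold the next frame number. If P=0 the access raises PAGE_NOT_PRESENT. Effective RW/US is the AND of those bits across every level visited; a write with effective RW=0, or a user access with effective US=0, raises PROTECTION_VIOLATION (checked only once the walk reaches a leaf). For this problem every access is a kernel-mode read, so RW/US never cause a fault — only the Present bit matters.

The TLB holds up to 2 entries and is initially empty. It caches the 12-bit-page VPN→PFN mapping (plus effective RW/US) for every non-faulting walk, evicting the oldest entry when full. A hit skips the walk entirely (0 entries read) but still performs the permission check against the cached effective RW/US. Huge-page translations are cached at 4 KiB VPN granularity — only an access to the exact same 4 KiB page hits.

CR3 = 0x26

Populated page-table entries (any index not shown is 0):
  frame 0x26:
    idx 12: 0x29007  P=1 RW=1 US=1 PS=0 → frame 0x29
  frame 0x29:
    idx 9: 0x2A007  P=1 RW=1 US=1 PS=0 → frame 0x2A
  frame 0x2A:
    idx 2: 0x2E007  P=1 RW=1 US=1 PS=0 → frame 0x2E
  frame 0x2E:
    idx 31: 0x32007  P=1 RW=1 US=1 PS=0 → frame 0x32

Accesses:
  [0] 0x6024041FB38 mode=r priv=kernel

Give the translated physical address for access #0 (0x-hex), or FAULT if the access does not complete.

Walk each access:
#0 VA=0x6024041FB38 (r,kernel):
  lvl0: tbl 0x26, slot 12 ⇒ 0x29007 (P1/RW1/US1/PS0)
  lvl1: tbl 0x29, slot 9 ⇒ 0x2A007 (P1/RW1/US1/PS0)
  lvl2: tbl 0x2A, slot 2 ⇒ 0x2E007 (P1/RW1/US1/PS0)
  lvl3: tbl 0x2E, slot 31 ⇒ 0x32007 (P1/RW1/US1/PS0)
  → PA=0x32B38  (4 entries read)

Access #0 PA: 0x32B38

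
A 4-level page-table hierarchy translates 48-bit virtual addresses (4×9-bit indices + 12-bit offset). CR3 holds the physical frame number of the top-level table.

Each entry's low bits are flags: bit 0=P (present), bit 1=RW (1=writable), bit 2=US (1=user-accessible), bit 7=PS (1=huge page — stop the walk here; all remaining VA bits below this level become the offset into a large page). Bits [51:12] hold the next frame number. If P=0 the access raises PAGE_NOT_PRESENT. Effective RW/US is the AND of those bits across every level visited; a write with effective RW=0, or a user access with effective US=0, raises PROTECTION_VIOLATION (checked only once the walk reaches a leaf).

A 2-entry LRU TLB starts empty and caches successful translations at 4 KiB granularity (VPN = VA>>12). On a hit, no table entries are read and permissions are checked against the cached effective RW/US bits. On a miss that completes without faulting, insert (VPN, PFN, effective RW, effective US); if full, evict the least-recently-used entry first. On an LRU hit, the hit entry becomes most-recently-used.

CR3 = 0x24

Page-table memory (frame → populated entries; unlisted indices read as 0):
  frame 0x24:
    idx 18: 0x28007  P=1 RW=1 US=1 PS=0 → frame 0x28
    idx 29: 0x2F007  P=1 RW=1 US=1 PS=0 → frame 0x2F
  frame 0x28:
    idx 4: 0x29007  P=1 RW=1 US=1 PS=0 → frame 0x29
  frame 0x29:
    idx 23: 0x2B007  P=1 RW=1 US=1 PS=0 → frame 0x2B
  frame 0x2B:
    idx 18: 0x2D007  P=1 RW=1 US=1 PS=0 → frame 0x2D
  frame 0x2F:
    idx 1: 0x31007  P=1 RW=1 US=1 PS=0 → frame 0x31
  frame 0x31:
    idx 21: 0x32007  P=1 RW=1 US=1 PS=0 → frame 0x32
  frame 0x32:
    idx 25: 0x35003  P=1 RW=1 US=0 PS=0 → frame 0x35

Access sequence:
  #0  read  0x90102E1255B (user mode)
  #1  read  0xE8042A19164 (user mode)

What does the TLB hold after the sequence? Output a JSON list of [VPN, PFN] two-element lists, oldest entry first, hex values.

Per-access translation:
#0 VA=0x90102E1255B (r,user):
  [0] read 0x24 idx=18: raw=0x28007 flags P=1 W=1 U=1 S=0
  [1] read 0x28 idx=4: raw=0x29007 flags P=1 W=1 U=1 S=0
  [2] read 0x29 idx=23: raw=0x2B007 flags P=1 W=1 U=1 S=0
  [3] read 0x2B idx=18: raw=0x2D007 flags P=1 W=1 U=1 S=0
  ✓ 0x2D55B  — 4 lookups
#1 VA=0xE8042A19164 (r,user):
  [0] read 0x24 idx=29: raw=0x2F007 flags P=1 W=1 U=1 S=0
  [1] read 0x2F idx=1: raw=0x31007 flags P=1 W=1 U=1 S=0
  [2] read 0x31 idx=21: raw=0x32007 flags P=1 W=1 U=1 S=0
  [3] read 0x32 idx=25: raw=0x35003 flags P=1 W=1 U=0 S=0
  ✗ PROTECTION_VIOLATION  [4 reads]

TLB: [["0x90102E12", "0x2D"]]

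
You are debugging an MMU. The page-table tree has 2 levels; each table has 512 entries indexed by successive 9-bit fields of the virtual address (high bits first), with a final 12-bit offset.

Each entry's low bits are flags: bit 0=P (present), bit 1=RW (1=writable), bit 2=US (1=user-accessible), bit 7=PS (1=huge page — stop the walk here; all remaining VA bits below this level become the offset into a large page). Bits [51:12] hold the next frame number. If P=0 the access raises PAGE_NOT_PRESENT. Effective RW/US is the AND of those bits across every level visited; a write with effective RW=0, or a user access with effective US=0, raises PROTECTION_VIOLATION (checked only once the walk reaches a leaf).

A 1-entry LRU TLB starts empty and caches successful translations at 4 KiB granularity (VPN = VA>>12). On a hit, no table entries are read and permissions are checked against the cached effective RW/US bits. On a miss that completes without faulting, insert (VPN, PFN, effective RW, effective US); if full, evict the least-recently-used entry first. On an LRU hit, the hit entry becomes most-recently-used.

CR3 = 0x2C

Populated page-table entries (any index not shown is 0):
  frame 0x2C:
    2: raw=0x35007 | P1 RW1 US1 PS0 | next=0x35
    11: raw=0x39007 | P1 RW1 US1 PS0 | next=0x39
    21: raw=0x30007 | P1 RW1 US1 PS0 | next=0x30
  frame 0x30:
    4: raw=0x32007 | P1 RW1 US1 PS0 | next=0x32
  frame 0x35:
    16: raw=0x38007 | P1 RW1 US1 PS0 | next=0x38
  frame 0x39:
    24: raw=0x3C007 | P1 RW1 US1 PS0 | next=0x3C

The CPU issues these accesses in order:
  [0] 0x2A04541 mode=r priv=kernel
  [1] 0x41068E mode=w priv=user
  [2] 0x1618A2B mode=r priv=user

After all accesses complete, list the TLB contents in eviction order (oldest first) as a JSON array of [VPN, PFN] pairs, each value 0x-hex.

Walk each access:
#0 VA=0x2A04541 (r,kernel):
  [0] read 0x2C idx=21: raw=0x30007 flags P=1 W=1 U=1 S=0
  [1] read 0x30 idx=4: raw=0x32007 flags P=1 W=1 U=1 S=0
  ⇒ phys 0x32541  [2 reads]
#1 VA=0x41068E (w,user):
  [0] read 0x2C idx=2: raw=0x35007 flags P=1 W=1 U=1 S=0
  [1] read 0x35 idx=16: raw=0x38007 flags P=1 W=1 U=1 S=0
  ⇒ phys 0x3868E  [2 reads]
#2 VA=0x1618A2B (r,user):
  [0] read 0x2C idx=11: raw=0x39007 flags P=1 W=1 U=1 S=0
  [1] read 0x39 idx=24: raw=0x3C007 flags P=1 W=1 U=1 S=0
  ⇒ phys 0x3CA2B  [2 reads]

TLB: [["0x1618", "0x3C"]]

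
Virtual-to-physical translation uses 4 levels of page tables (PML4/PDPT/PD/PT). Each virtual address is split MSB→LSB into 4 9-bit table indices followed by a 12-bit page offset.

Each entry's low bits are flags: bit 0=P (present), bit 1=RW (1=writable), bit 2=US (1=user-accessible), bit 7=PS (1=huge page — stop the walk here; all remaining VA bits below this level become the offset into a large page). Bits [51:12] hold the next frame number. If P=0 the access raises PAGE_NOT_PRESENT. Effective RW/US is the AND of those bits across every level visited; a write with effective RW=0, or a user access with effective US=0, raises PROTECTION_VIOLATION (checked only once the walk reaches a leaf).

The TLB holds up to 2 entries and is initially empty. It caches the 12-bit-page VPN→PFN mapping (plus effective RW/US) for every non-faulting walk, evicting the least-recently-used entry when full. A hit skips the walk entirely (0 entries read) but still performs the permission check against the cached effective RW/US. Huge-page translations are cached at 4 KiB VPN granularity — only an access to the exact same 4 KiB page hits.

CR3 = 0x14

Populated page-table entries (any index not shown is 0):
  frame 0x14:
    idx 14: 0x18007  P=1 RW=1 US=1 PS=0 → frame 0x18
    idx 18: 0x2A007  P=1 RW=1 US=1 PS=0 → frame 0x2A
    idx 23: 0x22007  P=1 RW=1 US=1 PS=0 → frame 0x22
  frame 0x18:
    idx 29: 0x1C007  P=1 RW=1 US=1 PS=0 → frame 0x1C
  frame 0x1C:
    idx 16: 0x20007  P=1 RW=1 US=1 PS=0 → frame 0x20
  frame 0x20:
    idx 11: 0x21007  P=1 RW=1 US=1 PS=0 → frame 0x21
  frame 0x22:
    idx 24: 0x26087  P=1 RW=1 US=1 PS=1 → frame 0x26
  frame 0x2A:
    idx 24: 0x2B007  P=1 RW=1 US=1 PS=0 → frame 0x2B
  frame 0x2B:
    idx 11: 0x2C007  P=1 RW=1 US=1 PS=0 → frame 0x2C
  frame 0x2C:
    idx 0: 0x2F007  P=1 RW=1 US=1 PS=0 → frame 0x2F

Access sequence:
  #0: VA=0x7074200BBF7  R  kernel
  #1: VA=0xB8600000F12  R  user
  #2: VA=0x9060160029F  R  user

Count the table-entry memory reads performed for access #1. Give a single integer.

Per-access translation:
#0 VA=0x7074200BBF7 (r,kernel):
  L0 @0x14[14] → 0x18007  P=1,RW=1,US=1,PS=0
  L1 @0x18[29] → 0x1C007  P=1,RW=1,US=1,PS=0
  L2 @0x1C[16] → 0x20007  P=1,RW=1,US=1,PS=0
  L3 @0x20[11] → 0x21007  P=1,RW=1,US=1,PS=0
  ⇒ phys 0x21BF7  [4 reads]
#1 VA=0xB8600000F12 (r,user):
  L0 @0x14[23] → 0x22007  P=1,RW=1,US=1,PS=0
  L1 @0x22[24] → 0x26087  P=1,RW=1,US=1,PS=1
  ⇒ phys 0x26F12 (huge @L1)  [2 reads]
#2 VA=0x9060160029F (r,user):
  L0 @0x14[18] → 0x2A007  P=1,RW=1,US=1,PS=0
  L1 @0x2A[24] → 0x2B007  P=1,RW=1,US=1,PS=0
  L2 @0x2B[11] → 0x2C007  P=1,RW=1,US=1,PS=0
  L3 @0x2C[0] → 0x2F007  P=1,RW=1,US=1,PS=0
  ⇒ phys 0x2F29F  [4 reads]

Entries read for #1: 2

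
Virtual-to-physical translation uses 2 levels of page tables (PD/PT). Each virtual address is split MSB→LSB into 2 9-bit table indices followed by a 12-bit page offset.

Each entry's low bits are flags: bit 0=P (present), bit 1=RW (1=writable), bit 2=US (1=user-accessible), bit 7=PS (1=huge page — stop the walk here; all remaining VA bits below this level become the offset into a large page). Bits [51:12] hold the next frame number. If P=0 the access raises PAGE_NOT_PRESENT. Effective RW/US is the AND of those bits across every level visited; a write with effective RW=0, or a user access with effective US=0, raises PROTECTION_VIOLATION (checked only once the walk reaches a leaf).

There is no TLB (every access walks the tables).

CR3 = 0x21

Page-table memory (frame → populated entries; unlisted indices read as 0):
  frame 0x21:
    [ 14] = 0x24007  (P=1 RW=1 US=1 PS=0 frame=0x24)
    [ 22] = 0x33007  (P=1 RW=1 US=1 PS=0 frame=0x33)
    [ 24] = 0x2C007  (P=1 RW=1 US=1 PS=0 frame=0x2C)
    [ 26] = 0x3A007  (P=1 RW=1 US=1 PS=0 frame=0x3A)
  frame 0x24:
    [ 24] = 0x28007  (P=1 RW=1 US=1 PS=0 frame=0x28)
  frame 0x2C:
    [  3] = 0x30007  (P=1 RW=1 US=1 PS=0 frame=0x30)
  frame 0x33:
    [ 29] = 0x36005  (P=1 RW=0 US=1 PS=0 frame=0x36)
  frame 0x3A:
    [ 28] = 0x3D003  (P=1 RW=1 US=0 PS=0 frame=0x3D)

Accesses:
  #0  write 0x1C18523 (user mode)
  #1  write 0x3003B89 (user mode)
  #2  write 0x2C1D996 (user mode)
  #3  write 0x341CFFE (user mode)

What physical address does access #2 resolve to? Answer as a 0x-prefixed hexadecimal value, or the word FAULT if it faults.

Trace:
#0 VA=0x1C18523 (w,user):
  L0 @0x21[14] → 0x24007  P=1,RW=1,US=1,PS=0
  L1 @0x24[24] → 0x28007  P=1,RW=1,US=1,PS=0
  → PA=0x28523  (2 entries read)
#1 VA=0x3003B89 (w,user):
  L0 @0x21[24] → 0x2C007  P=1,RW=1,US=1,PS=0
  L1 @0x2C[3] → 0x30007  P=1,RW=1,US=1,PS=0
  → PA=0x30B89  (2 entries read)
#2 VA=0x2C1D996 (w,user):
  L0 @0x21[22] → 0x33007  P=1,RW=1,US=1,PS=0
  L1 @0x33[29] → 0x36005  P=1,RW=0,US=1,PS=0
  → PROTECTION_VIOLATION  (2 entries read)
#3 VA=0x341CFFE (w,user):
  L0 @0x21[26] → 0x3A007  P=1,RW=1,US=1,PS=0
  L1 @0x3A[28] → 0x3D003  P=1,RW=1,US=0,PS=0
  → PROTECTION_VIOLATION  (2 entries read)

Access #2 PA: FAULT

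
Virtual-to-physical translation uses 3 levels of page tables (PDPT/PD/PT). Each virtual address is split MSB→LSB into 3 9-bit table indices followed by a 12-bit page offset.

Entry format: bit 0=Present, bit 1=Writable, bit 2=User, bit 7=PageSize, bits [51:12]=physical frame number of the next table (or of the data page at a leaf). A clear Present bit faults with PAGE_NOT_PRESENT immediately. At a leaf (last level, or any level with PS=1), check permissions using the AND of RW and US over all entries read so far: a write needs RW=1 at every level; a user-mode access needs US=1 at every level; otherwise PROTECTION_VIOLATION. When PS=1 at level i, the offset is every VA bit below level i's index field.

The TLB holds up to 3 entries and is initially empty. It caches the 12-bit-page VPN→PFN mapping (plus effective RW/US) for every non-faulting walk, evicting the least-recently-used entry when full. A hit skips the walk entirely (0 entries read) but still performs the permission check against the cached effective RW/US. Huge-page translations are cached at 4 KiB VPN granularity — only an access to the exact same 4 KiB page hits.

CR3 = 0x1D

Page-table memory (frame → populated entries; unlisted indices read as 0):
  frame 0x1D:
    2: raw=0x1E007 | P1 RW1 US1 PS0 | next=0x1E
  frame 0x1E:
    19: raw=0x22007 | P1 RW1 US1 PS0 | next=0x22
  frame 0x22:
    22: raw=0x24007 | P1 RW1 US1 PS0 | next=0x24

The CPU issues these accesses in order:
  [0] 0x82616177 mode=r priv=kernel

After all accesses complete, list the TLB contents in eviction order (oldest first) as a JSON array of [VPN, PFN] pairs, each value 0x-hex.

Trace:
#0 VA=0x82616177 (r,kernel):
  lvl0: tbl 0x1D, slot 2 ⇒ 0x1E007 (P1/RW1/US1/PS0)
  lvl1: tbl 0x1E, slot 19 ⇒ 0x22007 (P1/RW1/US1/PS0)
  lvl2: tbl 0x22, slot 22 ⇒ 0x24007 (P1/RW1/US1/PS0)
  ⇒ phys 0x24177  [3 reads]

TLB: [["0x82616", "0x24"]]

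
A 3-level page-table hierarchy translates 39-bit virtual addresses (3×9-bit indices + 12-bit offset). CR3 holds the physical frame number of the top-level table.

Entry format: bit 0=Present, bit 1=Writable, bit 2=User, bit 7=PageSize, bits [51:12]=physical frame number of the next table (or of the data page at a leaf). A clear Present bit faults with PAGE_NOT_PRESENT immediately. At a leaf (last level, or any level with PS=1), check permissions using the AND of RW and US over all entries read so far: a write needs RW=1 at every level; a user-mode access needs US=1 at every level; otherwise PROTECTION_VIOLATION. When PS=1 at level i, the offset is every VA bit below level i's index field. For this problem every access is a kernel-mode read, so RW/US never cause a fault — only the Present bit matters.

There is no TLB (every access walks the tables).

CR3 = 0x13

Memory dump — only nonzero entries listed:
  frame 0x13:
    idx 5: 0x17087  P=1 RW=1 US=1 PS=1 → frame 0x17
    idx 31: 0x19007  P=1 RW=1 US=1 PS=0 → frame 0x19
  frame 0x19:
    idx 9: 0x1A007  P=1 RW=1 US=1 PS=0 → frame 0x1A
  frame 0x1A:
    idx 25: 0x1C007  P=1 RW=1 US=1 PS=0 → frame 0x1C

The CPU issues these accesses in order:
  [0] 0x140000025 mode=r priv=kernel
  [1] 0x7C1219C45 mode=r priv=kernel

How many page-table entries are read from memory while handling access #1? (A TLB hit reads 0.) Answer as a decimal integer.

Per-access translation:
#0 VA=0x140000025 (r,kernel):
  L0: frame=0x13 idx=5 entry=0x17087 [P=1 RW=1 US=1 PS=1]
  ✓ 0x17025 (huge @L0)  — 1 lookups
#1 VA=0x7C1219C45 (r,kernel):
  L0: frame=0x13 idx=31 entry=0x19007 [P=1 RW=1 US=1 PS=0]
  L1: frame=0x19 idx=9 entry=0x1A007 [P=1 RW=1 US=1 PS=0]
  L2: frame=0x1A idx=25 entry=0x1C007 [P=1 RW=1 US=1 PS=0]
  ✓ 0x1CC45  — 3 lookups

Entries read for #1: 3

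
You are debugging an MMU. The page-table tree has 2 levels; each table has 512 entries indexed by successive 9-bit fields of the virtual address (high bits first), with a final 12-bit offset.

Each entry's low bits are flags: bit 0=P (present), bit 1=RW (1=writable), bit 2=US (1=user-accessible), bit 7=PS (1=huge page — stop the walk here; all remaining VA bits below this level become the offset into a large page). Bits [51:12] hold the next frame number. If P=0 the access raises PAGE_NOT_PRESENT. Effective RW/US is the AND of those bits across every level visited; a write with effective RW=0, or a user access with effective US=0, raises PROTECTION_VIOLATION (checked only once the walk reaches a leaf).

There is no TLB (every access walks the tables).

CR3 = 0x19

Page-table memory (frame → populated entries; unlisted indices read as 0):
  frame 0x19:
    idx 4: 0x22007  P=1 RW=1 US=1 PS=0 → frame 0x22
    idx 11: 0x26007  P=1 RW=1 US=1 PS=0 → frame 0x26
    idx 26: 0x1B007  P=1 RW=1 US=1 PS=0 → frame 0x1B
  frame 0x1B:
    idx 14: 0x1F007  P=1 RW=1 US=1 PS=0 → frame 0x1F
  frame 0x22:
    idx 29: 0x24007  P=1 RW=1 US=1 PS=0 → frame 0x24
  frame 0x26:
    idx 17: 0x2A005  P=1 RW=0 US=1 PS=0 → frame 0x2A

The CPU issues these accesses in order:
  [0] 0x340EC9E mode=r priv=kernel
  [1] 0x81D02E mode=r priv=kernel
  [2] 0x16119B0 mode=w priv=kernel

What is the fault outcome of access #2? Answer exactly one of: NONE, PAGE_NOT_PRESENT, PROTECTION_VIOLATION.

Trace:
#0 VA=0x340EC9E (r,kernel):
  [0] read 0x19 idx=26: raw=0x1B007 flags P=1 W=1 U=1 S=0
  [1] read 0x1B idx=14: raw=0x1F007 flags P=1 W=1 U=1 S=0
  ✓ 0x1FC9E  — 2 lookups
#1 VA=0x81D02E (r,kernel):
  [0] read 0x19 idx=4: raw=0x22007 flags P=1 W=1 U=1 S=0
  [1] read 0x22 idx=29: raw=0x24007 flags P=1 W=1 U=1 S=0
  ✓ 0x2402E  — 2 lookups
#2 VA=0x16119B0 (w,kernel):
  [0] read 0x19 idx=11: raw=0x26007 flags P=1 W=1 U=1 S=0
  [1] read 0x26 idx=17: raw=0x2A005 flags P=1 W=0 U=1 S=0
  → PROTECTION_VIOLATION  (2 entries read)

Access #2 fault: PROTECTION_VIOLATION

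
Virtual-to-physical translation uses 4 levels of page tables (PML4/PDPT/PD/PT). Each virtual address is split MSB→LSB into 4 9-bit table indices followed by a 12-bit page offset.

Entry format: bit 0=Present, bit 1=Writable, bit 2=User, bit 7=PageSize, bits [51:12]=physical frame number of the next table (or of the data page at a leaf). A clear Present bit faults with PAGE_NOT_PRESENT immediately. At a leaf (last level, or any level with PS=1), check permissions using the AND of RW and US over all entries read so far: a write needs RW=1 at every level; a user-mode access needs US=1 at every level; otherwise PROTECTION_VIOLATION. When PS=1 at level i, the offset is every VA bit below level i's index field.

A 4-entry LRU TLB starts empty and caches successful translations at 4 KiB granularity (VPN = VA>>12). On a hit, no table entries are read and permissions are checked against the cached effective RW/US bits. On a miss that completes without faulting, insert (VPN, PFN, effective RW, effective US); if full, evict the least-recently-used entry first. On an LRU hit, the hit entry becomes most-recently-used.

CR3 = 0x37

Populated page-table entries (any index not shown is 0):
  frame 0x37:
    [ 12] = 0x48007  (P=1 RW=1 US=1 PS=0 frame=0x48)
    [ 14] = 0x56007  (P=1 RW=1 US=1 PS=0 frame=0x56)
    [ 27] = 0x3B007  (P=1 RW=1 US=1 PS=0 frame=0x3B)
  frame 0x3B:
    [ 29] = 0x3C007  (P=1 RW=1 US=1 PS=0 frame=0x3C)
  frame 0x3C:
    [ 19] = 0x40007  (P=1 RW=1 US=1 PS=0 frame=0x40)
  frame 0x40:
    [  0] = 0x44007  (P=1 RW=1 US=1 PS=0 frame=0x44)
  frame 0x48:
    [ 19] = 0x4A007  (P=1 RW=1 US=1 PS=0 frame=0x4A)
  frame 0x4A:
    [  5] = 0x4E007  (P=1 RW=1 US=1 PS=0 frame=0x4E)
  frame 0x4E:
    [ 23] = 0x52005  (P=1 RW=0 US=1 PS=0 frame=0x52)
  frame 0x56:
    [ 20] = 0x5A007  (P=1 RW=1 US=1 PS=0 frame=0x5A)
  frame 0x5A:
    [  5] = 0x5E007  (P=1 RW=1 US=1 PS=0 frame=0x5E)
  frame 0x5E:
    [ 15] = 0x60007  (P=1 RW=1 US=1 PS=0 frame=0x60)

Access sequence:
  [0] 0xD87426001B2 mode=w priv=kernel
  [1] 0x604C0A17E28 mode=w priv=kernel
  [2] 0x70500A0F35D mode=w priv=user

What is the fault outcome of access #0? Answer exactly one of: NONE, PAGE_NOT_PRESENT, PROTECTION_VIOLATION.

Trace:
#0 VA=0xD87426001B2 (w,kernel):
  L0 @0x37[27] → 0x3B007  P=1,RW=1,US=1,PS=0
  L1 @0x3B[29] → 0x3C007  P=1,RW=1,US=1,PS=0
  L2 @0x3C[19] → 0x40007  P=1,RW=1,US=1,PS=0
  L3 @0x40[0] → 0x44007  P=1,RW=1,US=1,PS=0
  ⇒ phys 0x441B2  [4 reads]
#1 VA=0x604C0A17E28 (w,kernel):
  L0 @0x37[12] → 0x48007  P=1,RW=1,US=1,PS=0
  L1 @0x48[19] → 0x4A007  P=1,RW=1,US=1,PS=0
  L2 @0x4A[5] → 0x4E007  P=1,RW=1,US=1,PS=0
  L3 @0x4E[23] → 0x52005  P=1,RW=0,US=1,PS=0
  → PROTECTION_VIOLATION  (4 entries read)
#2 VA=0x70500A0F35D (w,user):
  L0 @0x37[14] → 0x56007  P=1,RW=1,US=1,PS=0
  L1 @0x56[20] → 0x5A007  P=1,RW=1,US=1,PS=0
  L2 @0x5A[5] → 0x5E007  P=1,RW=1,US=1,PS=0
  L3 @0x5E[15] → 0x60007  P=1,RW=1,US=1,PS=0
  ⇒ phys 0x6035D  [4 reads]

Access #0 fault: NONE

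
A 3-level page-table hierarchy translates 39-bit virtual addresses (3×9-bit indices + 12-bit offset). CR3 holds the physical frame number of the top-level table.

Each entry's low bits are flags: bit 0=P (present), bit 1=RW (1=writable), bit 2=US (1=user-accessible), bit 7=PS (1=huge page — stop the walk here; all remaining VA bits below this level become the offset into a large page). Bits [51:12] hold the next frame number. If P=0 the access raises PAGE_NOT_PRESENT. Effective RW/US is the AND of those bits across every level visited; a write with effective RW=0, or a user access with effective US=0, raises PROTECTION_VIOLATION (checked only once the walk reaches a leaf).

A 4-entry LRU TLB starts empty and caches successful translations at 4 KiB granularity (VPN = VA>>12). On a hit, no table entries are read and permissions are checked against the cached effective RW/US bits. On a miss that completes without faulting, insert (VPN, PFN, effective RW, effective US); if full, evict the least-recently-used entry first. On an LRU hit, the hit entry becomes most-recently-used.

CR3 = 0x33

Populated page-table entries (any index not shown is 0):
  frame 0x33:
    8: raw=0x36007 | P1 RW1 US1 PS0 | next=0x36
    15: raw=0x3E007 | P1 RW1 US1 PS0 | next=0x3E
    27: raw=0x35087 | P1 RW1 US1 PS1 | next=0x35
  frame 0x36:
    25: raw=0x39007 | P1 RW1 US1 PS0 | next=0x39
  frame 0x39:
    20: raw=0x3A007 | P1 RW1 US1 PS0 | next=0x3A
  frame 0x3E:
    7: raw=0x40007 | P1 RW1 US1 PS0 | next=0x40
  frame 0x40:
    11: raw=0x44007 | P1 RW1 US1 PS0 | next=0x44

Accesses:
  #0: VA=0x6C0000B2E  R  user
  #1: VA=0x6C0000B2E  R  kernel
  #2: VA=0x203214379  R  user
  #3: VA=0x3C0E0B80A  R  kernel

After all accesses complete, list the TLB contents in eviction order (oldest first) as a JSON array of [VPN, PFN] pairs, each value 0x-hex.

Trace:
#0 VA=0x6C0000B2E (r,user):
  [0] read 0x33 idx=27: raw=0x35087 flags P=1 W=1 U=1 S=1
  ✓ 0x35B2E (huge @L0)  — 1 lookups
#1 VA=0x6C0000B2E (r,kernel):
  TLB hit vpn=0x6C0000 → PA=0x35B2E
#2 VA=0x203214379 (r,user):
  [0] read 0x33 idx=8: raw=0x36007 flags P=1 W=1 U=1 S=0
  [1] read 0x36 idx=25: raw=0x39007 flags P=1 W=1 U=1 S=0
  [2] read 0x39 idx=20: raw=0x3A007 flags P=1 W=1 U=1 S=0
  ✓ 0x3A379  — 3 lookups
#3 VA=0x3C0E0B80A (r,kernel):
  [0] read 0x33 idx=15: raw=0x3E007 flags P=1 W=1 U=1 S=0
  [1] read 0x3E idx=7: raw=0x40007 flags P=1 W=1 U=1 S=0
  [2] read 0x40 idx=11: raw=0x44007 flags P=1 W=1 U=1 S=0
  ✓ 0x4480A  — 3 lookups

TLB: [["0x6C0000", "0x35"], ["0x203214", "0x3A"], ["0x3C0E0B", "0x44"]]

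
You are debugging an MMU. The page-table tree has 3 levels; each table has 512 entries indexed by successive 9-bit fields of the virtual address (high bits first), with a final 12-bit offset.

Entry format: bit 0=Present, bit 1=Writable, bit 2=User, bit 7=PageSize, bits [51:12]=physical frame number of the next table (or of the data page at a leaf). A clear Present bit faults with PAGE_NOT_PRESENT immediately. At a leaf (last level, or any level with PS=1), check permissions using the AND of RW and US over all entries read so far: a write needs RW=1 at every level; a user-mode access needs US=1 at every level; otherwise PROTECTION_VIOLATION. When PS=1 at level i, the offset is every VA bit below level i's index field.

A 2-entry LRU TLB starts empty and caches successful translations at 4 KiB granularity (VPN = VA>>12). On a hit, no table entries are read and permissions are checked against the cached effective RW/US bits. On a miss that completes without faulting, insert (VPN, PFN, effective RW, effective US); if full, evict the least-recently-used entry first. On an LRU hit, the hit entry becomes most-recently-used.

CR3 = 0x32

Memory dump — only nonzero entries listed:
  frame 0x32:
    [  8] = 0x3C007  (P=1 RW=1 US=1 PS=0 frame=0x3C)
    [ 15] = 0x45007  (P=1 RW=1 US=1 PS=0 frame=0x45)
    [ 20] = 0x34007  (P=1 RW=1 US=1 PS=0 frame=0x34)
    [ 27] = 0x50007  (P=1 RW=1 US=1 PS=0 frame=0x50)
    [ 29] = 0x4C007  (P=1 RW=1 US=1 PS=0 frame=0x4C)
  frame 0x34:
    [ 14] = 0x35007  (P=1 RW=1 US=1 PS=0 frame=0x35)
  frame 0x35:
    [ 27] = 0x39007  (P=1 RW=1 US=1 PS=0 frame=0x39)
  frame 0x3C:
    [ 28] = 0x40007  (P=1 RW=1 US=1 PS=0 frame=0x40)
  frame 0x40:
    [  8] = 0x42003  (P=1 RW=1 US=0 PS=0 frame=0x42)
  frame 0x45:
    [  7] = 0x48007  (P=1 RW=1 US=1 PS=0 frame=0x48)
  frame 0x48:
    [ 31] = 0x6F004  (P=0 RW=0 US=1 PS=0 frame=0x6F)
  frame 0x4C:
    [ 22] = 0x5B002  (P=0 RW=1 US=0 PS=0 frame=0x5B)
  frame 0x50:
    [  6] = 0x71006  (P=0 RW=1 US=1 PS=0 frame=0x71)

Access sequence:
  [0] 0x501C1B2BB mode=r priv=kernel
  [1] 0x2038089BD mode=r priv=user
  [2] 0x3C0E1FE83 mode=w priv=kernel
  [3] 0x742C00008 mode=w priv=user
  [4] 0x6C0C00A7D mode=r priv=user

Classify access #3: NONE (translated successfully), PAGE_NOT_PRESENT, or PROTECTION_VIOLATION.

Per-access translation:
#0 VA=0x501C1B2BB (r,kernel):
  L0: frame=0x32 idx=20 entry=0x34007 [P=1 RW=1 US=1 PS=0]
  L1: frame=0x34 idx=14 entry=0x35007 [P=1 RW=1 US=1 PS=0]
  L2: frame=0x35 idx=27 entry=0x39007 [P=1 RW=1 US=1 PS=0]
  → PA=0x392BB  (3 entries read)
#1 VA=0x2038089BD (r,user):
  L0: frame=0x32 idx=8 entry=0x3C007 [P=1 RW=1 US=1 PS=0]
  L1: frame=0x3C idx=28 entry=0x40007 [P=1 RW=1 US=1 PS=0]
  L2: frame=0x40 idx=8 entry=0x42003 [P=1 RW=1 US=0 PS=0]
  → PROTECTION_VIOLATION  (3 entries read)
#2 VA=0x3C0E1FE83 (w,kernel):
  L0: frame=0x32 idx=15 entry=0x45007 [P=1 RW=1 US=1 PS=0]
  L1: frame=0x45 idx=7 entry=0x48007 [P=1 RW=1 US=1 PS=0]
  L2: frame=0x48 idx=31 entry=0x6F004 [P=0 RW=0 US=1 PS=0]
  → PAGE_NOT_PRESENT  (3 entries read)
#3 VA=0x742C00008 (w,user):
  L0: frame=0x32 idx=29 entry=0x4C007 [P=1 RW=1 US=1 PS=0]
  L1: frame=0x4C idx=22 entry=0x5B002 [P=0 RW=1 US=0 PS=0]
  → PAGE_NOT_PRESENT  (2 entries read)
#4 VA=0x6C0C00A7D (r,user):
  L0: frame=0x32 idx=27 entry=0x50007 [P=1 RW=1 US=1 PS=0]
  L1: frame=0x50 idx=6 entry=0x71006 [P=0 RW=1 US=1 PS=0]
  → PAGE_NOT_PRESENT  (2 entries read)

Access #3 fault: PAGE_NOT_PRESENT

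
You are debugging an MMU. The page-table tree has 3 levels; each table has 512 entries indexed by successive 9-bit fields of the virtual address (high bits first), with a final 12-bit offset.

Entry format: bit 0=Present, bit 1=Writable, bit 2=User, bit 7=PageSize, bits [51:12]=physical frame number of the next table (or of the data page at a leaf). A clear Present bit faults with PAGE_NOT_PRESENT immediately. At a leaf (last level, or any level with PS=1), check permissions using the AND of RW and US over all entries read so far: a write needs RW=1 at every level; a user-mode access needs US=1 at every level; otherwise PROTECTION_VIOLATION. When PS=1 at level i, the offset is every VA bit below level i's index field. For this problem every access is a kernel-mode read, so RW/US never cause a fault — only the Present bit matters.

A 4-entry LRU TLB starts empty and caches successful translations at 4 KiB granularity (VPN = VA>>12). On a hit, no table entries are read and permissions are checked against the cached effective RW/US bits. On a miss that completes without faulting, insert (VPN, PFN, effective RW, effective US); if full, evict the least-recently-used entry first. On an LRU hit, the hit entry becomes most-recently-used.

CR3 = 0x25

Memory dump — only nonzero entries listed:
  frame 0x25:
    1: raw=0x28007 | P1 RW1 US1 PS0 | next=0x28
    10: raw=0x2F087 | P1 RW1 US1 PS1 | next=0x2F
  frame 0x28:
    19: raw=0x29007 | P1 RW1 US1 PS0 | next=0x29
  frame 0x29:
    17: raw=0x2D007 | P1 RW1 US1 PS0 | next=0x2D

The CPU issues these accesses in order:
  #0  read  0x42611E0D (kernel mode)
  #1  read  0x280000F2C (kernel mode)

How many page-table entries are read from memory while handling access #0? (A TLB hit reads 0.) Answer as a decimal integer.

Walk each access:
#0 VA=0x42611E0D (r,kernel):
  [0] read 0x25 idx=1: raw=0x28007 flags P=1 W=1 U=1 S=0
  [1] read 0x28 idx=19: raw=0x29007 flags P=1 W=1 U=1 S=0
  [2] read 0x29 idx=17: raw=0x2D007 flags P=1 W=1 U=1 S=0
  ⇒ phys 0x2DE0D  [3 reads]
#1 VA=0x280000F2C (r,kernel):
  [0] read 0x25 idx=10: raw=0x2F087 flags P=1 W=1 U=1 S=1
  ⇒ phys 0x2FF2C (huge @L0)  [1 reads]

Entries read for #0: 3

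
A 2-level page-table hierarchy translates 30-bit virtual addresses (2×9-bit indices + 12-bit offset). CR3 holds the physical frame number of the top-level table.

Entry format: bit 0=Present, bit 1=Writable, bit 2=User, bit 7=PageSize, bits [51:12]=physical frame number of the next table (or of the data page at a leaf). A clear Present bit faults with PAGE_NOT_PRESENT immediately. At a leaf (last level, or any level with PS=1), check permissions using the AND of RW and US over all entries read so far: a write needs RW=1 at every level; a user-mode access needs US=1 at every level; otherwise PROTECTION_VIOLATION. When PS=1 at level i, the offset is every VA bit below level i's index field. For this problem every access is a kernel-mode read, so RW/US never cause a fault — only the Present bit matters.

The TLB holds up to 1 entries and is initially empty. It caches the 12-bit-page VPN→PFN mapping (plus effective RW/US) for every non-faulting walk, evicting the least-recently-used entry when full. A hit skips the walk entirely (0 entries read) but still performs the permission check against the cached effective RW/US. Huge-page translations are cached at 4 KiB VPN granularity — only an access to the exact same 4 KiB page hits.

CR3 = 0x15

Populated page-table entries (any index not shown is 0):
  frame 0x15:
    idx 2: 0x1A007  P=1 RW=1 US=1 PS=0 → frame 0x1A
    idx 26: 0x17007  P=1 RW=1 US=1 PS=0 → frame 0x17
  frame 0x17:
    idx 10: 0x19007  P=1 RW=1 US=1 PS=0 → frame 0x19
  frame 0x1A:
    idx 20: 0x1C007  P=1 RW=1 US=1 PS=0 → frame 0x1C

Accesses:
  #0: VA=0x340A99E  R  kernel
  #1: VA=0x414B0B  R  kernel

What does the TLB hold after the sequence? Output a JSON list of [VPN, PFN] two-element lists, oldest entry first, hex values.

Trace:
#0 VA=0x340A99E (r,kernel):
  lvl0: tbl 0x15, slot 26 ⇒ 0x17007 (P1/RW1/US1/PS0)
  lvl1: tbl 0x17, slot 10 ⇒ 0x19007 (P1/RW1/US1/PS0)
  ⇒ phys 0x1999E  [2 reads]
#1 VA=0x414B0B (r,kernel):
  lvl0: tbl 0x15, slot 2 ⇒ 0x1A007 (P1/RW1/US1/PS0)
  lvl1: tbl 0x1A, slot 20 ⇒ 0x1C007 (P1/RW1/US1/PS0)
  ⇒ phys 0x1CB0B  [2 reads]

TLB: [["0x414", "0x1C"]]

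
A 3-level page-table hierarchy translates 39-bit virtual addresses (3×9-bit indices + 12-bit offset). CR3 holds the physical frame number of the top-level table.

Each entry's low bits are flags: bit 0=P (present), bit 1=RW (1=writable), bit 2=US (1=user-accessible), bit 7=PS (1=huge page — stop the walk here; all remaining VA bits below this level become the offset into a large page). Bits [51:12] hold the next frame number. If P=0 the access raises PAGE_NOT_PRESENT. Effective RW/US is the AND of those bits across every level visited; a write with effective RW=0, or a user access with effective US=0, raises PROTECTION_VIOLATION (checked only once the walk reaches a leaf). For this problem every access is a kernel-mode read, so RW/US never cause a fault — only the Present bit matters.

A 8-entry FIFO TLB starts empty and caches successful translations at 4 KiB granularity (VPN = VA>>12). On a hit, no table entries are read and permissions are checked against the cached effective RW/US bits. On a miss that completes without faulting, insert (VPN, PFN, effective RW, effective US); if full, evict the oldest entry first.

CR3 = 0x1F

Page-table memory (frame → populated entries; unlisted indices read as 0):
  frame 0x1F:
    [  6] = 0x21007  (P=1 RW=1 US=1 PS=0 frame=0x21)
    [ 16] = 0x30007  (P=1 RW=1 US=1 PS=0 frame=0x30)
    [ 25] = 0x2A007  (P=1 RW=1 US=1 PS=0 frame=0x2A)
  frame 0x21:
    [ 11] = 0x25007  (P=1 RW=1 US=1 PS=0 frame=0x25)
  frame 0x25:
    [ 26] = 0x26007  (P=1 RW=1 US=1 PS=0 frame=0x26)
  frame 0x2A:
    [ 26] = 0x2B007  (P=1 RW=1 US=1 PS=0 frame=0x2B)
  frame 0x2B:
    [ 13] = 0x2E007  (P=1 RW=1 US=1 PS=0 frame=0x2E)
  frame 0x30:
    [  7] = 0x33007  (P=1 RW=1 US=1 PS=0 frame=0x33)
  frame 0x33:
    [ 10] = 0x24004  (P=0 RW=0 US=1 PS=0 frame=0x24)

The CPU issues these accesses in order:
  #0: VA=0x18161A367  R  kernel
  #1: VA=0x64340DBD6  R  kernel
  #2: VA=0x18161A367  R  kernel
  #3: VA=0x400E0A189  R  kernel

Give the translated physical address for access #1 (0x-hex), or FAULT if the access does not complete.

Per-access translation:
#0 VA=0x18161A367 (r,kernel):
  [0] read 0x1F idx=6: raw=0x21007 flags P=1 W=1 U=1 S=0
  [1] read 0x21 idx=11: raw=0x25007 flags P=1 W=1 U=1 S=0
  [2] read 0x25 idx=26: raw=0x26007 flags P=1 W=1 U=1 S=0
  ✓ 0x26367  — 3 lookups
#1 VA=0x64340DBD6 (r,kernel):
  [0] read 0x1F idx=25: raw=0x2A007 flags P=1 W=1 U=1 S=0
  [1] read 0x2A idx=26: raw=0x2B007 flags P=1 W=1 U=1 S=0
  [2] read 0x2B idx=13: raw=0x2E007 flags P=1 W=1 U=1 S=0
  ✓ 0x2EBD6  — 3 lookups
#2 VA=0x18161A367 (r,kernel):
  TLB hit vpn=0x18161A → PA=0x26367
#3 VA=0x400E0A189 (r,kernel):
  [0] read 0x1F idx=16: raw=0x30007 flags P=1 W=1 U=1 S=0
  [1] read 0x30 idx=7: raw=0x33007 flags P=1 W=1 U=1 S=0
  [2] read 0x33 idx=10: raw=0x24004 flags P=0 W=0 U=1 S=0
  ✗ PAGE_NOT_PRESENT  [3 reads]

Access #1 PA: 0x2EBD6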